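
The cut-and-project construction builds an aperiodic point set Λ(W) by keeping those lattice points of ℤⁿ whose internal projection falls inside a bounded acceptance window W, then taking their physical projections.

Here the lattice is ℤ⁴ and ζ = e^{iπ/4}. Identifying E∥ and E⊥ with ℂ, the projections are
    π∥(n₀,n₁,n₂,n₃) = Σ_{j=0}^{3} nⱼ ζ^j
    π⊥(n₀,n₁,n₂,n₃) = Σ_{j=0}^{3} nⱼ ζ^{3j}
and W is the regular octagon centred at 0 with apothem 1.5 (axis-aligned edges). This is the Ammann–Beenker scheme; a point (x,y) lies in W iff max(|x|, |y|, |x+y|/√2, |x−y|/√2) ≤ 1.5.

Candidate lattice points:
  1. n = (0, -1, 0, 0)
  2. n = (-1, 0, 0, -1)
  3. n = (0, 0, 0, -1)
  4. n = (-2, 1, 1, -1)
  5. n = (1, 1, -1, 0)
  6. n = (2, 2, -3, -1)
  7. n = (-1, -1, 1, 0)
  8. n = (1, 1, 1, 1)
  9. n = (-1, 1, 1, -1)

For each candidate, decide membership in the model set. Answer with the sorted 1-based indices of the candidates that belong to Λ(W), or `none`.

Internal map: ζ^{3j} for j=0..3 gives (1,0), (−√2/2,√2/2), (0,−1), (√2/2,√2/2).
#1 (0, -1, 0, 0): internal (0.7071, -0.7071); octagon support 1.0000 vs apothem 1.5 → ∈ W
#2 (-1, 0, 0, -1): internal (-1.7071, -0.7071); octagon support 1.7071 vs apothem 1.5 → ∉ W
#3 (0, 0, 0, -1): internal (-0.7071, -0.7071); octagon support 1.0000 vs apothem 1.5 → ∈ W
#4 (-2, 1, 1, -1): internal (-3.4142, -1.0000); octagon support 3.4142 vs apothem 1.5 → ∉ W
#5 (1, 1, -1, 0): internal (0.2929, 1.7071); octagon support 1.7071 vs apothem 1.5 → ∉ W
#6 (2, 2, -3, -1): internal (-0.1213, 3.7071); octagon support 3.7071 vs apothem 1.5 → ∉ W
#7 (-1, -1, 1, 0): internal (-0.2929, -1.7071); octagon support 1.7071 vs apothem 1.5 → ∉ W
#8 (1, 1, 1, 1): internal (1.0000, 0.4142); octagon support 1.0000 vs apothem 1.5 → ∈ W
#9 (-1, 1, 1, -1): internal (-2.4142, -1.0000); octagon support 2.4142 vs apothem 1.5 → ∉ W

1, 3, 8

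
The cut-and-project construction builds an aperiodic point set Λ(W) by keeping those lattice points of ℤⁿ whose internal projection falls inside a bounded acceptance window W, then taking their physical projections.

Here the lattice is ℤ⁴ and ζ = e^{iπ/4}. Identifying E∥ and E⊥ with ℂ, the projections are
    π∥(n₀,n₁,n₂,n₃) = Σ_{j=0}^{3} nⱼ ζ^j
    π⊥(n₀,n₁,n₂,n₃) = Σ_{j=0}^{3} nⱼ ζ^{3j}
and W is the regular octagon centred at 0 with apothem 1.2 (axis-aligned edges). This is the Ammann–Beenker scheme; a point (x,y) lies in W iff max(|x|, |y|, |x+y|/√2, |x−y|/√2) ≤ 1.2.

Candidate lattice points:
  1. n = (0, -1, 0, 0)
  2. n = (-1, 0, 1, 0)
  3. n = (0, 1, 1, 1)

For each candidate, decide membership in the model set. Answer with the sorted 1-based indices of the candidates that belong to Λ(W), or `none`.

1, 3

With ζ = e^{iπ/4} the internal vectors are ζ^0,ζ^3,ζ^6,ζ^9.
candidate 1: n = (0, -1, 0, 0) → π⊥ ≈ (+0.70711, -0.70711); max(|x|,|y|,|x±y|/√2) = 1.00000 ≤ 1.2 ⇒ ∈ W
candidate 2: n = (-1, 0, 1, 0) → π⊥ ≈ (-1.00000, -1.00000); max(|x|,|y|,|x±y|/√2) = 1.41421 > 1.2 ⇒ ∉ W
candidate 3: n = (0, 1, 1, 1) → π⊥ ≈ (+0.00000, +0.41421); max(|x|,|y|,|x±y|/√2) = 0.41421 ≤ 1.2 ⇒ ∈ W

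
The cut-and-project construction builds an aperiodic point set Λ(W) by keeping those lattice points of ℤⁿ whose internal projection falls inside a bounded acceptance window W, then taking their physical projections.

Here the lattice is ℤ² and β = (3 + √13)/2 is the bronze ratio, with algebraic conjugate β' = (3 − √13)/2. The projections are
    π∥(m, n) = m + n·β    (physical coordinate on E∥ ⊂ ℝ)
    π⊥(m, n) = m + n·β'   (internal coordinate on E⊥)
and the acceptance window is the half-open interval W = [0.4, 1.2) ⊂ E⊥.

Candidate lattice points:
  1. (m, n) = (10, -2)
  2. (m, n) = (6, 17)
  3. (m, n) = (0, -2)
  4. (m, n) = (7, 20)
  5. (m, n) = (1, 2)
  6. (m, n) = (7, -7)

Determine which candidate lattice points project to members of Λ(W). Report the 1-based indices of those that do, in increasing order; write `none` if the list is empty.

Numerically β ≈ 3.3028 and β' = −1/β ≈ -0.3028.
[1] lift (10,-2): star map gives 10.6056; window check 0.4 ≤ 10.6056 < 1.2 is false → out
[2] lift (6,17): star map gives 0.8528; window check 0.4 ≤ 0.8528 < 1.2 is true → IN Λ
[3] lift (0,-2): star map gives 0.6056; window check 0.4 ≤ 0.6056 < 1.2 is true → IN Λ
[4] lift (7,20): star map gives 0.9445; window check 0.4 ≤ 0.9445 < 1.2 is true → IN Λ
[5] lift (1,2): star map gives 0.3944; window check 0.4 ≤ 0.3944 < 1.2 is false → out
[6] lift (7,-7): star map gives 9.1194; window check 0.4 ≤ 9.1194 < 1.2 is false → out

2, 3, 4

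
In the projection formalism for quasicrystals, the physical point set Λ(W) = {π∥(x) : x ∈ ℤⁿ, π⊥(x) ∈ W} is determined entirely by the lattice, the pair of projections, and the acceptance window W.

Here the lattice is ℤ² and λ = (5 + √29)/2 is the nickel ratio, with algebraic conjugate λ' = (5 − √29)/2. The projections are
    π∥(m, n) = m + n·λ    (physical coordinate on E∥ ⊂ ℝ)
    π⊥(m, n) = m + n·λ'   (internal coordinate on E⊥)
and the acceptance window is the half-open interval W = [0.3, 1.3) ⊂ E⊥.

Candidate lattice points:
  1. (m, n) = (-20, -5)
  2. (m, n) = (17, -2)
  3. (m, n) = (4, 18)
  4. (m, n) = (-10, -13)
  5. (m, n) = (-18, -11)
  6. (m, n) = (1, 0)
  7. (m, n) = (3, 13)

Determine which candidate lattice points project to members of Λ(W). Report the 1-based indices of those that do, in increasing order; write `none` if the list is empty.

Compute λ' = (5−√29)/2 = -0.192582, so π⊥(m,n) = m -0.192582·n.
[1] lift (-20,-5): star map gives -19.037088; window check 0.3 ≤ -19.037088 < 1.3 is false → out
[2] lift (17,-2): star map gives 17.385165; window check 0.3 ≤ 17.385165 < 1.3 is false → out
[3] lift (4,18): star map gives 0.533517; window check 0.3 ≤ 0.533517 < 1.3 is true → IN Λ
[4] lift (-10,-13): star map gives -7.496429; window check 0.3 ≤ -7.496429 < 1.3 is false → out
[5] lift (-18,-11): star map gives -15.881594; window check 0.3 ≤ -15.881594 < 1.3 is false → out
[6] lift (1,0): star map gives 1.000000; window check 0.3 ≤ 1.000000 < 1.3 is true → IN Λ
[7] lift (3,13): star map gives 0.496429; window check 0.3 ≤ 0.496429 < 1.3 is true → IN Λ

3, 6, 7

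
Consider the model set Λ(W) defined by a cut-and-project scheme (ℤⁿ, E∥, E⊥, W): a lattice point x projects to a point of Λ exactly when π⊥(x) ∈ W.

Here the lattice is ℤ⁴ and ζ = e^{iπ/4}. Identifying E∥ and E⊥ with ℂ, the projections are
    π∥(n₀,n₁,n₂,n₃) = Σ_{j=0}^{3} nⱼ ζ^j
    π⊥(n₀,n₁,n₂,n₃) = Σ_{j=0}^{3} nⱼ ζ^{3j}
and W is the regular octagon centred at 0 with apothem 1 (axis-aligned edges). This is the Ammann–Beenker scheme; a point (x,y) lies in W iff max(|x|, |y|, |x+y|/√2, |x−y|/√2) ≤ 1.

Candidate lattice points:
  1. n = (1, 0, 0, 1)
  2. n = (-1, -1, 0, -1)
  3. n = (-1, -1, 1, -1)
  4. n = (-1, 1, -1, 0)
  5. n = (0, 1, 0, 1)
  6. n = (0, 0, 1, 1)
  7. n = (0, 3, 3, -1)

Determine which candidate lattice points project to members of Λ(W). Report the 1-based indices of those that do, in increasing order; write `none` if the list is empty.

Internal map: ζ^{3j} for j=0..3 gives (1,0), (−√2/2,√2/2), (0,−1), (√2/2,√2/2).
#1 (1, 0, 0, 1): internal (1.707107, 0.707107); octagon support 1.707107 vs apothem 1 → ∉ W
#2 (-1, -1, 0, -1): internal (-1.000000, -1.414214); octagon support 1.707107 vs apothem 1 → ∉ W
#3 (-1, -1, 1, -1): internal (-1.000000, -2.414214); octagon support 2.414214 vs apothem 1 → ∉ W
#4 (-1, 1, -1, 0): internal (-1.707107, 1.707107); octagon support 2.414214 vs apothem 1 → ∉ W
#5 (0, 1, 0, 1): internal (0.000000, 1.414214); octagon support 1.414214 vs apothem 1 → ∉ W
#6 (0, 0, 1, 1): internal (0.707107, -0.292893); octagon support 0.707107 vs apothem 1 → ∈ W
#7 (0, 3, 3, -1): internal (-2.828427, -1.585786); octagon support 3.121320 vs apothem 1 → ∉ W

6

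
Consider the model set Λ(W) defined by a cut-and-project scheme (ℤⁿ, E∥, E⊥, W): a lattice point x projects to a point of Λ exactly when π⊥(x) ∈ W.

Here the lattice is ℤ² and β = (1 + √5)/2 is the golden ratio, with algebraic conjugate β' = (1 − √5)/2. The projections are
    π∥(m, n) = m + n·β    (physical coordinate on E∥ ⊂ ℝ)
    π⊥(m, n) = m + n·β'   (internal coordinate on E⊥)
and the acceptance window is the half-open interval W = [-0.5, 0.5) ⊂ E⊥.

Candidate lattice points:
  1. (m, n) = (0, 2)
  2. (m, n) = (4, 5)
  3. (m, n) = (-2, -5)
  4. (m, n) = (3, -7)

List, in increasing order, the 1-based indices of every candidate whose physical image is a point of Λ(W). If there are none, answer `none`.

Compute β' = (1−√5)/2 = -0.6180, so π⊥(m,n) = m -0.6180·n.
candidate 1: (m,n)=(0,2) → π∥ = 0+2·β ≈ 3.2361, π⊥ = 0+2·β' ≈ -1.2361 ∉ [-0.5, 0.5) ⇒ out
candidate 2: (m,n)=(4,5) → π∥ = 4+5·β ≈ 12.0902, π⊥ = 4+5·β' ≈ 0.9098 ∉ [-0.5, 0.5) ⇒ out
candidate 3: (m,n)=(-2,-5) → π∥ = -2-5·β ≈ -10.0902, π⊥ = -2-5·β' ≈ 1.0902 ∉ [-0.5, 0.5) ⇒ out
candidate 4: (m,n)=(3,-7) → π∥ = 3-7·β ≈ -8.3262, π⊥ = 3-7·β' ≈ 7.3262 ∉ [-0.5, 0.5) ⇒ out

none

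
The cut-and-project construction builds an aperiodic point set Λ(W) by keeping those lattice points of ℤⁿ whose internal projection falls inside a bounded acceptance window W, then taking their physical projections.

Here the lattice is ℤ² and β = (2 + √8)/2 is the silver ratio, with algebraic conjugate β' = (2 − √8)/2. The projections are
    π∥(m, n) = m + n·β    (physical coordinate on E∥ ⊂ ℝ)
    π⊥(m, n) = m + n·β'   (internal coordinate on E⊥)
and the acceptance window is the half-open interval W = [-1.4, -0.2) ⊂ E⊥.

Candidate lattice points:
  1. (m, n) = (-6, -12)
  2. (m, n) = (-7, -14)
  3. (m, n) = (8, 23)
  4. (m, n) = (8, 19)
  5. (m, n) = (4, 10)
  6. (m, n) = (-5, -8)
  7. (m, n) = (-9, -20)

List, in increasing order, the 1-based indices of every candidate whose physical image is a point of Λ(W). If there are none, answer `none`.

Numerically β ≈ 2.4142 and β' = −1/β ≈ -0.4142.
#1 (-6,-12): internal coord -6 + (-12)·β' = -1.0294; -1.0294 ∈ [-1.4, -0.2) → IN Λ
#2 (-7,-14): internal coord -7 + (-14)·β' = -1.2010; -1.2010 ∈ [-1.4, -0.2) → IN Λ
#3 (8,23): internal coord 8 + (23)·β' = -1.5269; -1.5269 ∉ [-1.4, -0.2) → out
#4 (8,19): internal coord 8 + (19)·β' = +0.1299; +0.1299 ∉ [-1.4, -0.2) → out
#5 (4,10): internal coord 4 + (10)·β' = -0.1421; -0.1421 ∉ [-1.4, -0.2) → out
#6 (-5,-8): internal coord -5 + (-8)·β' = -1.6863; -1.6863 ∉ [-1.4, -0.2) → out
#7 (-9,-20): internal coord -9 + (-20)·β' = -0.7157; -0.7157 ∈ [-1.4, -0.2) → IN Λ

1, 2, 7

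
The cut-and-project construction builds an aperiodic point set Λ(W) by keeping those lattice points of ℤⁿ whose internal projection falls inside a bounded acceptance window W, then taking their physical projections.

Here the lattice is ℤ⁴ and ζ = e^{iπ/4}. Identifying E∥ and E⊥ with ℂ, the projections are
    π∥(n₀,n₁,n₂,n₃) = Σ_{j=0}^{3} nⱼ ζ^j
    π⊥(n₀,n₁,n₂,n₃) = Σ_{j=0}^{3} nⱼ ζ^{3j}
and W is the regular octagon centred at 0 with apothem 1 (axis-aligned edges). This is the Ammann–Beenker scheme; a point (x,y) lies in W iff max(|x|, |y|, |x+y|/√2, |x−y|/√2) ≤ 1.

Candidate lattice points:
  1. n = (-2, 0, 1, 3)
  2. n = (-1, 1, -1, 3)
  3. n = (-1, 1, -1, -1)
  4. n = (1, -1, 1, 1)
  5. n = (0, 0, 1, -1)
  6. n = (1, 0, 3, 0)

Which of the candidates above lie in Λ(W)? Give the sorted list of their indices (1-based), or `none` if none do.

With ζ = e^{iπ/4} the internal vectors are ζ^0,ζ^3,ζ^6,ζ^9.
#1 (-2, 0, 1, 3): internal (0.12132, 1.12132); octagon support 1.12132 vs apothem 1 → ∉ W
#2 (-1, 1, -1, 3): internal (0.41421, 3.82843); octagon support 3.82843 vs apothem 1 → ∉ W
#3 (-1, 1, -1, -1): internal (-2.41421, 1.00000); octagon support 2.41421 vs apothem 1 → ∉ W
#4 (1, -1, 1, 1): internal (2.41421, -1.00000); octagon support 2.41421 vs apothem 1 → ∉ W
#5 (0, 0, 1, -1): internal (-0.70711, -1.70711); octagon support 1.70711 vs apothem 1 → ∉ W
#6 (1, 0, 3, 0): internal (1.00000, -3.00000); octagon support 3.00000 vs apothem 1 → ∉ W

none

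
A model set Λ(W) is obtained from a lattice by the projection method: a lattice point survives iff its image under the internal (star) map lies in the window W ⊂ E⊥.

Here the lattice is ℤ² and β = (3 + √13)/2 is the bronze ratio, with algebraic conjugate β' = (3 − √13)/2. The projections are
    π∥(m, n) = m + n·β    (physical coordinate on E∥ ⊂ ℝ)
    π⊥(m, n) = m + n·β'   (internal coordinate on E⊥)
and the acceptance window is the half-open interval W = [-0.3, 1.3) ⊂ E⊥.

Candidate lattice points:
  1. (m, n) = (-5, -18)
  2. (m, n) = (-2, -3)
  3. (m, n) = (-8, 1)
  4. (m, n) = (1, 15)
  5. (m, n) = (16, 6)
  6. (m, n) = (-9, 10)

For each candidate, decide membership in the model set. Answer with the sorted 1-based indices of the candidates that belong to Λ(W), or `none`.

Numerically β ≈ 3.302776 and β' = −1/β ≈ -0.302776.
#1 (-5,-18): internal coord -5 + (-18)·β' = +0.449961; +0.449961 ∈ [-0.3, 1.3) → IN Λ
#2 (-2,-3): internal coord -2 + (-3)·β' = -1.091673; -1.091673 ∉ [-0.3, 1.3) → out
#3 (-8,1): internal coord -8 + (1)·β' = -8.302776; -8.302776 ∉ [-0.3, 1.3) → out
#4 (1,15): internal coord 1 + (15)·β' = -3.541635; -3.541635 ∉ [-0.3, 1.3) → out
#5 (16,6): internal coord 16 + (6)·β' = +14.183346; +14.183346 ∉ [-0.3, 1.3) → out
#6 (-9,10): internal coord -9 + (10)·β' = -12.027756; -12.027756 ∉ [-0.3, 1.3) → out

1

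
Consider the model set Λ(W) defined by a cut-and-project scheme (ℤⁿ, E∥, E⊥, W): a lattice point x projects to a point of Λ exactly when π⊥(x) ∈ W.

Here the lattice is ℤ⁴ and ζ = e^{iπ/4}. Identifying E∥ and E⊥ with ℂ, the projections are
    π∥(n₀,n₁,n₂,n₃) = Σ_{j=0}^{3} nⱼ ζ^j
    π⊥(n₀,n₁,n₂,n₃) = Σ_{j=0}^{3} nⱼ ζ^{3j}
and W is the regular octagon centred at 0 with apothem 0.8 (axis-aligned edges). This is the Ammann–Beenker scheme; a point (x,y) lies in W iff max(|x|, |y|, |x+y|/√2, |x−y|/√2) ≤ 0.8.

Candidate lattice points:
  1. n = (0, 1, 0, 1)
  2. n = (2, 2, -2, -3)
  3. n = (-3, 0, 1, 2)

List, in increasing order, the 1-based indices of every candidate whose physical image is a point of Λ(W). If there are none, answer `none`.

none

With ζ = e^{iπ/4} the internal vectors are ζ^0,ζ^3,ζ^6,ζ^9.
#1 (0, 1, 0, 1): internal (0.0000, 1.4142); octagon support 1.4142 vs apothem 0.8 → ∉ W
#2 (2, 2, -2, -3): internal (-1.5355, 1.2929); octagon support 2.0000 vs apothem 0.8 → ∉ W
#3 (-3, 0, 1, 2): internal (-1.5858, 0.4142); octagon support 1.5858 vs apothem 0.8 → ∉ W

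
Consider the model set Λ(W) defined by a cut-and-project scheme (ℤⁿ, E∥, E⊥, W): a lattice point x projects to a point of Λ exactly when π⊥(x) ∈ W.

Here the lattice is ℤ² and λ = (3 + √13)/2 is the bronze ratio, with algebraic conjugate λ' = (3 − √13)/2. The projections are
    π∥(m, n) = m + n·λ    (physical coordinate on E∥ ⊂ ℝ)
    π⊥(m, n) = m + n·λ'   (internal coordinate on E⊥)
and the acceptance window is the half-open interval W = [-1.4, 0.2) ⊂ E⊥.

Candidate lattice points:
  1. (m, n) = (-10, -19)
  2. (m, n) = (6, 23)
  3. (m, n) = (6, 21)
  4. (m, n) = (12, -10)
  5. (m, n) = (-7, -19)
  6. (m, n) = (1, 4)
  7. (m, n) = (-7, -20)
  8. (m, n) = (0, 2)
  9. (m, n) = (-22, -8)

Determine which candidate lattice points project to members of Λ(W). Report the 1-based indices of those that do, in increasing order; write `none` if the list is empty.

Compute λ' = (3−√13)/2 = -0.30278, so π⊥(m,n) = m -0.30278·n.
candidate 1: (m,n)=(-10,-19) → π∥ = -10-19·λ ≈ -72.75274, π⊥ = -10-19·λ' ≈ -4.24726 ∉ [-1.4, 0.2) ⇒ out
candidate 2: (m,n)=(6,23) → π∥ = 6+23·λ ≈ 81.96384, π⊥ = 6+23·λ' ≈ -0.96384 ∈ [-1.4, 0.2) ⇒ IN Λ
candidate 3: (m,n)=(6,21) → π∥ = 6+21·λ ≈ 75.35829, π⊥ = 6+21·λ' ≈ -0.35829 ∈ [-1.4, 0.2) ⇒ IN Λ
candidate 4: (m,n)=(12,-10) → π∥ = 12-10·λ ≈ -21.02776, π⊥ = 12-10·λ' ≈ 15.02776 ∉ [-1.4, 0.2) ⇒ out
candidate 5: (m,n)=(-7,-19) → π∥ = -7-19·λ ≈ -69.75274, π⊥ = -7-19·λ' ≈ -1.24726 ∈ [-1.4, 0.2) ⇒ IN Λ
candidate 6: (m,n)=(1,4) → π∥ = 1+4·λ ≈ 14.21110, π⊥ = 1+4·λ' ≈ -0.21110 ∈ [-1.4, 0.2) ⇒ IN Λ
candidate 7: (m,n)=(-7,-20) → π∥ = -7-20·λ ≈ -73.05551, π⊥ = -7-20·λ' ≈ -0.94449 ∈ [-1.4, 0.2) ⇒ IN Λ
candidate 8: (m,n)=(0,2) → π∥ = 0+2·λ ≈ 6.60555, π⊥ = 0+2·λ' ≈ -0.60555 ∈ [-1.4, 0.2) ⇒ IN Λ
candidate 9: (m,n)=(-22,-8) → π∥ = -22-8·λ ≈ -48.42221, π⊥ = -22-8·λ' ≈ -19.57779 ∉ [-1.4, 0.2) ⇒ out

2, 3, 5, 6, 7, 8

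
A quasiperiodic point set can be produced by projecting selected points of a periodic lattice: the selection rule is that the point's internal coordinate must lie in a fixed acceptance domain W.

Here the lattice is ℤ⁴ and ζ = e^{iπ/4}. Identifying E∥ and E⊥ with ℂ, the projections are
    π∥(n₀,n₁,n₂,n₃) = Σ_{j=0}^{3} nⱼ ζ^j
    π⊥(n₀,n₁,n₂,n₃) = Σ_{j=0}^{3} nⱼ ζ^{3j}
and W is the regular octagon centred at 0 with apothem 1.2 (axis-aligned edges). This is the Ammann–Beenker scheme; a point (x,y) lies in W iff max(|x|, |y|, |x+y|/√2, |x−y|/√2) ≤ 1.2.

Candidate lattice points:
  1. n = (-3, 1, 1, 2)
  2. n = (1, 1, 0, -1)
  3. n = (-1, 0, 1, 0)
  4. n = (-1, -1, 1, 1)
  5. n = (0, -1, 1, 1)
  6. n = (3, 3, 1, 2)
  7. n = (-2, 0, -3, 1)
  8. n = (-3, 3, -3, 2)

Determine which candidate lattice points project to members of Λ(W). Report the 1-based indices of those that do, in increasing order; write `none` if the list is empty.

2, 4

With ζ = e^{iπ/4} the internal vectors are ζ^0,ζ^3,ζ^6,ζ^9.
#1 (-3, 1, 1, 2): internal (-2.29289, 1.12132); octagon support 2.41421 vs apothem 1.2 → ∉ W
#2 (1, 1, 0, -1): internal (-0.41421, 0.00000); octagon support 0.41421 vs apothem 1.2 → ∈ W
#3 (-1, 0, 1, 0): internal (-1.00000, -1.00000); octagon support 1.41421 vs apothem 1.2 → ∉ W
#4 (-1, -1, 1, 1): internal (0.41421, -1.00000); octagon support 1.00000 vs apothem 1.2 → ∈ W
#5 (0, -1, 1, 1): internal (1.41421, -1.00000); octagon support 1.70711 vs apothem 1.2 → ∉ W
#6 (3, 3, 1, 2): internal (2.29289, 2.53553); octagon support 3.41421 vs apothem 1.2 → ∉ W
#7 (-2, 0, -3, 1): internal (-1.29289, 3.70711); octagon support 3.70711 vs apothem 1.2 → ∉ W
#8 (-3, 3, -3, 2): internal (-3.70711, 6.53553); octagon support 7.24264 vs apothem 1.2 → ∉ W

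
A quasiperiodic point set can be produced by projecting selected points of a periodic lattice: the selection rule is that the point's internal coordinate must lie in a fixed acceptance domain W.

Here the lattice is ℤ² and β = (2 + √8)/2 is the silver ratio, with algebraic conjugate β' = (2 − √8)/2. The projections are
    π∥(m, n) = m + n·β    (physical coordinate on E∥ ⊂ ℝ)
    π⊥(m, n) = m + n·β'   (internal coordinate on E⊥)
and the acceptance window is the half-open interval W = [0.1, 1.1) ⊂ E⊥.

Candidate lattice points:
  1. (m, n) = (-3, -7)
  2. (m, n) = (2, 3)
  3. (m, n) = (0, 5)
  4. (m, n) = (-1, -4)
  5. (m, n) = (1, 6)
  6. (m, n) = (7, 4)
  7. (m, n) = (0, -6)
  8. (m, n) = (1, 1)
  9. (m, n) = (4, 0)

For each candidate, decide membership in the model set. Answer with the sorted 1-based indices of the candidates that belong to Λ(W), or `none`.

β' = (2−√8)/2 ≈ -0.414214.
[1] lift (-3,-7): star map gives -0.100505; window check 0.1 ≤ -0.100505 < 1.1 is false → out
[2] lift (2,3): star map gives 0.757359; window check 0.1 ≤ 0.757359 < 1.1 is true → IN Λ
[3] lift (0,5): star map gives -2.071068; window check 0.1 ≤ -2.071068 < 1.1 is false → out
[4] lift (-1,-4): star map gives 0.656854; window check 0.1 ≤ 0.656854 < 1.1 is true → IN Λ
[5] lift (1,6): star map gives -1.485281; window check 0.1 ≤ -1.485281 < 1.1 is false → out
[6] lift (7,4): star map gives 5.343146; window check 0.1 ≤ 5.343146 < 1.1 is false → out
[7] lift (0,-6): star map gives 2.485281; window check 0.1 ≤ 2.485281 < 1.1 is false → out
[8] lift (1,1): star map gives 0.585786; window check 0.1 ≤ 0.585786 < 1.1 is true → IN Λ
[9] lift (4,0): star map gives 4.000000; window check 0.1 ≤ 4.000000 < 1.1 is false → out

2, 4, 8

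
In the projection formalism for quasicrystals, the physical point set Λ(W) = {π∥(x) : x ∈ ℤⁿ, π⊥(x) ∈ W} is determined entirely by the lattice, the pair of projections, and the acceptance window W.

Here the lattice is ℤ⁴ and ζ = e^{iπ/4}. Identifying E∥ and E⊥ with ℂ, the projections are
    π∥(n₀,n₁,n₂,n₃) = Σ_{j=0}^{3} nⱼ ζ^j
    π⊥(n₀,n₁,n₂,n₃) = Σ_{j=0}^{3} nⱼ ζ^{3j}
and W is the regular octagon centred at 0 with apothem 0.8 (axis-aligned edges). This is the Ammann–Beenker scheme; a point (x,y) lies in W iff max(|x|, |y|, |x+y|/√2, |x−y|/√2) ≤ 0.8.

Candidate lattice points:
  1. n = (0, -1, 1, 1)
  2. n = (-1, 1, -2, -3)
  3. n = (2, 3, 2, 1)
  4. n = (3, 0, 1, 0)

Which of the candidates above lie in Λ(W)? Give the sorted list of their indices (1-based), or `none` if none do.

none

Internal map: ζ^{3j} for j=0..3 gives (1,0), (−√2/2,√2/2), (0,−1), (√2/2,√2/2).
#1 (0, -1, 1, 1): internal (1.41421, -1.00000); octagon support 1.70711 vs apothem 0.8 → ∉ W
#2 (-1, 1, -2, -3): internal (-3.82843, 0.58579); octagon support 3.82843 vs apothem 0.8 → ∉ W
#3 (2, 3, 2, 1): internal (0.58579, 0.82843); octagon support 1.00000 vs apothem 0.8 → ∉ W
#4 (3, 0, 1, 0): internal (3.00000, -1.00000); octagon support 3.00000 vs apothem 0.8 → ∉ W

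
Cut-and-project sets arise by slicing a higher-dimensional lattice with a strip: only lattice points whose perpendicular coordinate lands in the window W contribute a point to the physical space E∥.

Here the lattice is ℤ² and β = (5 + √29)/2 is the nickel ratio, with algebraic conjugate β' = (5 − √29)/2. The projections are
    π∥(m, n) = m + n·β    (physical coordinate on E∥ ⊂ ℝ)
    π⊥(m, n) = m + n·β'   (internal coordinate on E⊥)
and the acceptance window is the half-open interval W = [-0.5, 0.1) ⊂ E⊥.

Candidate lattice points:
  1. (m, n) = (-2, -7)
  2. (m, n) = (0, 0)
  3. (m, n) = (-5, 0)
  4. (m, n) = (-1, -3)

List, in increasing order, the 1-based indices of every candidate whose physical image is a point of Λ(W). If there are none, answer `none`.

β' = (5−√29)/2 ≈ -0.192582.
#1 (-2,-7): internal coord -2 + (-7)·β' = -0.651923; -0.651923 ∉ [-0.5, 0.1) → out
#2 (0,0): internal coord 0 + (0)·β' = +0.000000; +0.000000 ∈ [-0.5, 0.1) → IN Λ
#3 (-5,0): internal coord -5 + (0)·β' = -5.000000; -5.000000 ∉ [-0.5, 0.1) → out
#4 (-1,-3): internal coord -1 + (-3)·β' = -0.422253; -0.422253 ∈ [-0.5, 0.1) → IN Λ

2, 4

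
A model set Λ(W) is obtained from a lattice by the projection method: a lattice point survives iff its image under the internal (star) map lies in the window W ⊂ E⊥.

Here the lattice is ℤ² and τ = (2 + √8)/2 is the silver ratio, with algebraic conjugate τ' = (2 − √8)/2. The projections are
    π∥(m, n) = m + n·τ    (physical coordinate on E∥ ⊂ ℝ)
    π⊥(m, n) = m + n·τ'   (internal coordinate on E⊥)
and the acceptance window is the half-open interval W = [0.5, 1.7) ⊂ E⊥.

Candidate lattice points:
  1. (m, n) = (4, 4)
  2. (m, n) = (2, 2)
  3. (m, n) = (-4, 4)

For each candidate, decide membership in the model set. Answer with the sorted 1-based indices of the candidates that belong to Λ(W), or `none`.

2

Compute τ' = (2−√8)/2 = -0.41421, so π⊥(m,n) = m -0.41421·n.
[1] lift (4,4): star map gives 2.34315; window check 0.5 ≤ 2.34315 < 1.7 is false → out
[2] lift (2,2): star map gives 1.17157; window check 0.5 ≤ 1.17157 < 1.7 is true → IN Λ
[3] lift (-4,4): star map gives -5.65685; window check 0.5 ≤ -5.65685 < 1.7 is false → out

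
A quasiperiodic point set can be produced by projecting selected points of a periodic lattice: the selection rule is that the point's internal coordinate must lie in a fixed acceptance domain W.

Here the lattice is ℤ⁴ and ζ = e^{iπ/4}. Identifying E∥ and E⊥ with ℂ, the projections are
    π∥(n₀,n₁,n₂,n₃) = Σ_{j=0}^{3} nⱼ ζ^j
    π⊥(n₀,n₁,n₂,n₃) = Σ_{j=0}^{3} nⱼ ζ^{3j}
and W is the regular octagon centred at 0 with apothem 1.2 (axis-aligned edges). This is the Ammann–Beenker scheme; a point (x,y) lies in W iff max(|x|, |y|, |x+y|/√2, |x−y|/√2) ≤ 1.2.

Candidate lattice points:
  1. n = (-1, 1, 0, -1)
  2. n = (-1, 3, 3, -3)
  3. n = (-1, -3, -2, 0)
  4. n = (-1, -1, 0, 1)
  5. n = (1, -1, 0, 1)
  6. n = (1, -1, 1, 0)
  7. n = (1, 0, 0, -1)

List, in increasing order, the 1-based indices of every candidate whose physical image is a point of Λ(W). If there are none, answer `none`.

Internal map: ζ^{3j} for j=0..3 gives (1,0), (−√2/2,√2/2), (0,−1), (√2/2,√2/2).
#1 (-1, 1, 0, -1): internal (-2.4142, 0.0000); octagon support 2.4142 vs apothem 1.2 → ∉ W
#2 (-1, 3, 3, -3): internal (-5.2426, -3.0000); octagon support 5.8284 vs apothem 1.2 → ∉ W
#3 (-1, -3, -2, 0): internal (1.1213, -0.1213); octagon support 1.1213 vs apothem 1.2 → ∈ W
#4 (-1, -1, 0, 1): internal (0.4142, 0.0000); octagon support 0.4142 vs apothem 1.2 → ∈ W
#5 (1, -1, 0, 1): internal (2.4142, 0.0000); octagon support 2.4142 vs apothem 1.2 → ∉ W
#6 (1, -1, 1, 0): internal (1.7071, -1.7071); octagon support 2.4142 vs apothem 1.2 → ∉ W
#7 (1, 0, 0, -1): internal (0.2929, -0.7071); octagon support 0.7071 vs apothem 1.2 → ∈ W

3, 4, 7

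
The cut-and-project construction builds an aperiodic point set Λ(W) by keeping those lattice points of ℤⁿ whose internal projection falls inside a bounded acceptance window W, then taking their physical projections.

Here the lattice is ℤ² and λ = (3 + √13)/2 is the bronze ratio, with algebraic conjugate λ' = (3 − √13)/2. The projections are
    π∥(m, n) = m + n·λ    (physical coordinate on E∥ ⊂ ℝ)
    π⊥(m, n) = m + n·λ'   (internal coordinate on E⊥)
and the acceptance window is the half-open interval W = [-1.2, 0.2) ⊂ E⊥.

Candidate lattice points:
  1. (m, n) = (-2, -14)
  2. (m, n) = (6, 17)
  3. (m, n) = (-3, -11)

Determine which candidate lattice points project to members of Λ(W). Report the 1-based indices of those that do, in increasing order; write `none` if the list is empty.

none

Compute λ' = (3−√13)/2 = -0.302776, so π⊥(m,n) = m -0.302776·n.
[1] lift (-2,-14): star map gives 2.238859; window check -1.2 ≤ 2.238859 < 0.2 is false → out
[2] lift (6,17): star map gives 0.852814; window check -1.2 ≤ 0.852814 < 0.2 is false → out
[3] lift (-3,-11): star map gives 0.330532; window check -1.2 ≤ 0.330532 < 0.2 is false → out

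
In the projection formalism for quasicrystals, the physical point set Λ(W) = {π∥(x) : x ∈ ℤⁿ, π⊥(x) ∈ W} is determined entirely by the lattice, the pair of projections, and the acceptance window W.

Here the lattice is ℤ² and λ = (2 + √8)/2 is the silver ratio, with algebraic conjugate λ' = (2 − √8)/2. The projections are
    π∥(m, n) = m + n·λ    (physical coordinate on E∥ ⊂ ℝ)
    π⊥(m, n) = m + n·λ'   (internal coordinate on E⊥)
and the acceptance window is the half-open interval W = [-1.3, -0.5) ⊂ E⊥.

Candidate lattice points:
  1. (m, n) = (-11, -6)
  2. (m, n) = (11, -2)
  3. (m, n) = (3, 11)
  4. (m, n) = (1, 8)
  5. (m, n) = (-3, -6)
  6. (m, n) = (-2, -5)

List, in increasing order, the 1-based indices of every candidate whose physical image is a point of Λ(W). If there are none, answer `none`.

5

Compute λ' = (2−√8)/2 = -0.41421, so π⊥(m,n) = m -0.41421·n.
candidate 1: (m,n)=(-11,-6) → π∥ = -11-6·λ ≈ -25.48528, π⊥ = -11-6·λ' ≈ -8.51472 ∉ [-1.3, -0.5) ⇒ out
candidate 2: (m,n)=(11,-2) → π∥ = 11-2·λ ≈ 6.17157, π⊥ = 11-2·λ' ≈ 11.82843 ∉ [-1.3, -0.5) ⇒ out
candidate 3: (m,n)=(3,11) → π∥ = 3+11·λ ≈ 29.55635, π⊥ = 3+11·λ' ≈ -1.55635 ∉ [-1.3, -0.5) ⇒ out
candidate 4: (m,n)=(1,8) → π∥ = 1+8·λ ≈ 20.31371, π⊥ = 1+8·λ' ≈ -2.31371 ∉ [-1.3, -0.5) ⇒ out
candidate 5: (m,n)=(-3,-6) → π∥ = -3-6·λ ≈ -17.48528, π⊥ = -3-6·λ' ≈ -0.51472 ∈ [-1.3, -0.5) ⇒ IN Λ
candidate 6: (m,n)=(-2,-5) → π∥ = -2-5·λ ≈ -14.07107, π⊥ = -2-5·λ' ≈ 0.07107 ∉ [-1.3, -0.5) ⇒ out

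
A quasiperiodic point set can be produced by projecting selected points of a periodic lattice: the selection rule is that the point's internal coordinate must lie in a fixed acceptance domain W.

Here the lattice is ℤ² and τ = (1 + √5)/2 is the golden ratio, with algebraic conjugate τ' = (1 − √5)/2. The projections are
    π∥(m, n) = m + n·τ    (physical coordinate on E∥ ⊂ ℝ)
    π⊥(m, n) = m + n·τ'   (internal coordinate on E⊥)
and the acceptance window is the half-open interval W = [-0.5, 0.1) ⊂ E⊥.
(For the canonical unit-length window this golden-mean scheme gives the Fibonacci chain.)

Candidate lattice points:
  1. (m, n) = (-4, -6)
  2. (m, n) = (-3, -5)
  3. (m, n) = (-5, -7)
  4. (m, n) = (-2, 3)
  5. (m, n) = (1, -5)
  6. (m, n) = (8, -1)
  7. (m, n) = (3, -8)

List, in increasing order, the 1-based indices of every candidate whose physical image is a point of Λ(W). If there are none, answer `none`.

Compute τ' = (1−√5)/2 = -0.61803, so π⊥(m,n) = m -0.61803·n.
candidate 1: (m,n)=(-4,-6) → π∥ = -4-6·τ ≈ -13.70820, π⊥ = -4-6·τ' ≈ -0.29180 ∈ [-0.5, 0.1) ⇒ IN Λ
candidate 2: (m,n)=(-3,-5) → π∥ = -3-5·τ ≈ -11.09017, π⊥ = -3-5·τ' ≈ 0.09017 ∈ [-0.5, 0.1) ⇒ IN Λ
candidate 3: (m,n)=(-5,-7) → π∥ = -5-7·τ ≈ -16.32624, π⊥ = -5-7·τ' ≈ -0.67376 ∉ [-0.5, 0.1) ⇒ out
candidate 4: (m,n)=(-2,3) → π∥ = -2+3·τ ≈ 2.85410, π⊥ = -2+3·τ' ≈ -3.85410 ∉ [-0.5, 0.1) ⇒ out
candidate 5: (m,n)=(1,-5) → π∥ = 1-5·τ ≈ -7.09017, π⊥ = 1-5·τ' ≈ 4.09017 ∉ [-0.5, 0.1) ⇒ out
candidate 6: (m,n)=(8,-1) → π∥ = 8-1·τ ≈ 6.38197, π⊥ = 8-1·τ' ≈ 8.61803 ∉ [-0.5, 0.1) ⇒ out
candidate 7: (m,n)=(3,-8) → π∥ = 3-8·τ ≈ -9.94427, π⊥ = 3-8·τ' ≈ 7.94427 ∉ [-0.5, 0.1) ⇒ out

1, 2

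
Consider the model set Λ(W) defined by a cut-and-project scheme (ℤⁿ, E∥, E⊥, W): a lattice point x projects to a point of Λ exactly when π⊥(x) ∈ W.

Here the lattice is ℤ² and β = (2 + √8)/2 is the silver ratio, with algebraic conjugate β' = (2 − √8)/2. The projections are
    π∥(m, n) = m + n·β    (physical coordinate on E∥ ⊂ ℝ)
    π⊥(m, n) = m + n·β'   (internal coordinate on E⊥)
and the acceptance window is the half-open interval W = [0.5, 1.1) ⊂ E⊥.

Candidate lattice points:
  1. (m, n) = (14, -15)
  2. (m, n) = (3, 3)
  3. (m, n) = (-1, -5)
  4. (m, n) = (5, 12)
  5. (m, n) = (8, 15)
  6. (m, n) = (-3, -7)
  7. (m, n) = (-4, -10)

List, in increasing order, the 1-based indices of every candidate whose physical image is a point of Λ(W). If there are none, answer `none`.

3

Numerically β ≈ 2.41421 and β' = −1/β ≈ -0.41421.
[1] lift (14,-15): star map gives 20.21320; window check 0.5 ≤ 20.21320 < 1.1 is false → out
[2] lift (3,3): star map gives 1.75736; window check 0.5 ≤ 1.75736 < 1.1 is false → out
[3] lift (-1,-5): star map gives 1.07107; window check 0.5 ≤ 1.07107 < 1.1 is true → IN Λ
[4] lift (5,12): star map gives 0.02944; window check 0.5 ≤ 0.02944 < 1.1 is false → out
[5] lift (8,15): star map gives 1.78680; window check 0.5 ≤ 1.78680 < 1.1 is false → out
[6] lift (-3,-7): star map gives -0.10051; window check 0.5 ≤ -0.10051 < 1.1 is false → out
[7] lift (-4,-10): star map gives 0.14214; window check 0.5 ≤ 0.14214 < 1.1 is false → out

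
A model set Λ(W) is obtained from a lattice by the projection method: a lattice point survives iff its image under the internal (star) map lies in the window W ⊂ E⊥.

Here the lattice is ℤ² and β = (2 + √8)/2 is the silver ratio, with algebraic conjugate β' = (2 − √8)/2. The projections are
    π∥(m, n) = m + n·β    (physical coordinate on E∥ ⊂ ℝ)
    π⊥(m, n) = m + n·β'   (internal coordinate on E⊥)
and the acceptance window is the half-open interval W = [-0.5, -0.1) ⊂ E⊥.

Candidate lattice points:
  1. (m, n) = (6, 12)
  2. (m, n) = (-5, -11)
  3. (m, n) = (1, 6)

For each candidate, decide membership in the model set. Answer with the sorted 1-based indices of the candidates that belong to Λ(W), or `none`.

2

β' = (2−√8)/2 ≈ -0.414214.
[1] lift (6,12): star map gives 1.029437; window check -0.5 ≤ 1.029437 < -0.1 is false → out
[2] lift (-5,-11): star map gives -0.443651; window check -0.5 ≤ -0.443651 < -0.1 is true → IN Λ
[3] lift (1,6): star map gives -1.485281; window check -0.5 ≤ -1.485281 < -0.1 is false → out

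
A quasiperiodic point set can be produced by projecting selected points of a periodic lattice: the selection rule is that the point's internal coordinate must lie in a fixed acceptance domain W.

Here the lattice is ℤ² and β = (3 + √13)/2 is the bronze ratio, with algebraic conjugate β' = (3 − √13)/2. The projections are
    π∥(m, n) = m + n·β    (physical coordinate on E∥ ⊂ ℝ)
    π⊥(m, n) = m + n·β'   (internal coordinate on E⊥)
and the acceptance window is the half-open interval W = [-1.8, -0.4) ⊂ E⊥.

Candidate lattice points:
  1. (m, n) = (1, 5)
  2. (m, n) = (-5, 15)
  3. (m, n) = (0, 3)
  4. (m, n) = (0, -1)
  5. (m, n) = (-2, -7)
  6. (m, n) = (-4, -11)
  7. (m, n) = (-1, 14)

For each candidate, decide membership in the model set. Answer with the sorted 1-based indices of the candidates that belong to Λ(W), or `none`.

1, 3, 6

β' = (3−√13)/2 ≈ -0.302776.
#1 (1,5): internal coord 1 + (5)·β' = -0.513878; -0.513878 ∈ [-1.8, -0.4) → IN Λ
#2 (-5,15): internal coord -5 + (15)·β' = -9.541635; -9.541635 ∉ [-1.8, -0.4) → out
#3 (0,3): internal coord 0 + (3)·β' = -0.908327; -0.908327 ∈ [-1.8, -0.4) → IN Λ
#4 (0,-1): internal coord 0 + (-1)·β' = +0.302776; +0.302776 ∉ [-1.8, -0.4) → out
#5 (-2,-7): internal coord -2 + (-7)·β' = +0.119429; +0.119429 ∉ [-1.8, -0.4) → out
#6 (-4,-11): internal coord -4 + (-11)·β' = -0.669468; -0.669468 ∈ [-1.8, -0.4) → IN Λ
#7 (-1,14): internal coord -1 + (14)·β' = -5.238859; -5.238859 ∉ [-1.8, -0.4) → out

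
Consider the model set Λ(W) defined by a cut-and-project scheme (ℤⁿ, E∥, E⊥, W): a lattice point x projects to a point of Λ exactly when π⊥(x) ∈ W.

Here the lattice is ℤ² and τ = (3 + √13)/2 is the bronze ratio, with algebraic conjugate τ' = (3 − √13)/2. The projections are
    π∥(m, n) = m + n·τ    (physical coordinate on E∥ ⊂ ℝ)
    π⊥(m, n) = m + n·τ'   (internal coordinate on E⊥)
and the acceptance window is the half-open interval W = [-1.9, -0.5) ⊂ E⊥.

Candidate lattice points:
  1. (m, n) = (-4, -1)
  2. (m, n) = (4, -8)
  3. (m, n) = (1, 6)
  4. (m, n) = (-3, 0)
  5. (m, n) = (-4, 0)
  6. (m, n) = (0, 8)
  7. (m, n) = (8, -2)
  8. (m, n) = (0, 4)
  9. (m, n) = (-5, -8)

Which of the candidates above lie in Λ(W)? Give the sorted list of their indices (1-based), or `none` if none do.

3, 8

Compute τ' = (3−√13)/2 = -0.3028, so π⊥(m,n) = m -0.3028·n.
candidate 1: (m,n)=(-4,-1) → π∥ = -4-1·τ ≈ -7.3028, π⊥ = -4-1·τ' ≈ -3.6972 ∉ [-1.9, -0.5) ⇒ out
candidate 2: (m,n)=(4,-8) → π∥ = 4-8·τ ≈ -22.4222, π⊥ = 4-8·τ' ≈ 6.4222 ∉ [-1.9, -0.5) ⇒ out
candidate 3: (m,n)=(1,6) → π∥ = 1+6·τ ≈ 20.8167, π⊥ = 1+6·τ' ≈ -0.8167 ∈ [-1.9, -0.5) ⇒ IN Λ
candidate 4: (m,n)=(-3,0) → π∥ = -3+0·τ ≈ -3.0000, π⊥ = -3+0·τ' ≈ -3.0000 ∉ [-1.9, -0.5) ⇒ out
candidate 5: (m,n)=(-4,0) → π∥ = -4+0·τ ≈ -4.0000, π⊥ = -4+0·τ' ≈ -4.0000 ∉ [-1.9, -0.5) ⇒ out
candidate 6: (m,n)=(0,8) → π∥ = 0+8·τ ≈ 26.4222, π⊥ = 0+8·τ' ≈ -2.4222 ∉ [-1.9, -0.5) ⇒ out
candidate 7: (m,n)=(8,-2) → π∥ = 8-2·τ ≈ 1.3944, π⊥ = 8-2·τ' ≈ 8.6056 ∉ [-1.9, -0.5) ⇒ out
candidate 8: (m,n)=(0,4) → π∥ = 0+4·τ ≈ 13.2111, π⊥ = 0+4·τ' ≈ -1.2111 ∈ [-1.9, -0.5) ⇒ IN Λ
candidate 9: (m,n)=(-5,-8) → π∥ = -5-8·τ ≈ -31.4222, π⊥ = -5-8·τ' ≈ -2.5778 ∉ [-1.9, -0.5) ⇒ out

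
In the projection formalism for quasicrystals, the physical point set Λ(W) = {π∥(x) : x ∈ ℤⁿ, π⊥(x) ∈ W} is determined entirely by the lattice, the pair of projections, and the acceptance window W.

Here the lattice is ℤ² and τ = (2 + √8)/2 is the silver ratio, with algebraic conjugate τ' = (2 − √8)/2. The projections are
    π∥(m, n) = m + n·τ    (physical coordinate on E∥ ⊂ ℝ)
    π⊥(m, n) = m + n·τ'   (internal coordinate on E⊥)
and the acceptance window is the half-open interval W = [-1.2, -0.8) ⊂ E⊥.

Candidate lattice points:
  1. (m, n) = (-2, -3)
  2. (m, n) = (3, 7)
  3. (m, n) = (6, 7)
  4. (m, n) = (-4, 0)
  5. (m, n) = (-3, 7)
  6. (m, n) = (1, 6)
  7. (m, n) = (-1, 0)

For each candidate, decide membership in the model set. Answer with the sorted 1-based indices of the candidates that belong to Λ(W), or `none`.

7

Compute τ' = (2−√8)/2 = -0.414214, so π⊥(m,n) = m -0.414214·n.
candidate 1: (m,n)=(-2,-3) → π∥ = -2-3·τ ≈ -9.242641, π⊥ = -2-3·τ' ≈ -0.757359 ∉ [-1.2, -0.8) ⇒ out
candidate 2: (m,n)=(3,7) → π∥ = 3+7·τ ≈ 19.899495, π⊥ = 3+7·τ' ≈ 0.100505 ∉ [-1.2, -0.8) ⇒ out
candidate 3: (m,n)=(6,7) → π∥ = 6+7·τ ≈ 22.899495, π⊥ = 6+7·τ' ≈ 3.100505 ∉ [-1.2, -0.8) ⇒ out
candidate 4: (m,n)=(-4,0) → π∥ = -4+0·τ ≈ -4.000000, π⊥ = -4+0·τ' ≈ -4.000000 ∉ [-1.2, -0.8) ⇒ out
candidate 5: (m,n)=(-3,7) → π∥ = -3+7·τ ≈ 13.899495, π⊥ = -3+7·τ' ≈ -5.899495 ∉ [-1.2, -0.8) ⇒ out
candidate 6: (m,n)=(1,6) → π∥ = 1+6·τ ≈ 15.485281, π⊥ = 1+6·τ' ≈ -1.485281 ∉ [-1.2, -0.8) ⇒ out
candidate 7: (m,n)=(-1,0) → π∥ = -1+0·τ ≈ -1.000000, π⊥ = -1+0·τ' ≈ -1.000000 ∈ [-1.2, -0.8) ⇒ IN Λ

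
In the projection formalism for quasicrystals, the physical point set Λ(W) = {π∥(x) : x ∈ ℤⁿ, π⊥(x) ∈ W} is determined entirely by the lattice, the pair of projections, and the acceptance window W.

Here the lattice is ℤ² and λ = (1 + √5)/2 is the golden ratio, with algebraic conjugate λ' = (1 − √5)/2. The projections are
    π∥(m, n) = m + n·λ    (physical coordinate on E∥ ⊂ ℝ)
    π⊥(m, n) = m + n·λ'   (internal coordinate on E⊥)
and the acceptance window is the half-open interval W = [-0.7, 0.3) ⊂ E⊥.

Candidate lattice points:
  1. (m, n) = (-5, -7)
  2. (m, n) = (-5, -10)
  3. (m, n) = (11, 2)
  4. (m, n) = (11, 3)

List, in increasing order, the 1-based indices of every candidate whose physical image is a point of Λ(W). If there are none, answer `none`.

Compute λ' = (1−√5)/2 = -0.6180, so π⊥(m,n) = m -0.6180·n.
#1 (-5,-7): internal coord -5 + (-7)·λ' = -0.6738; -0.6738 ∈ [-0.7, 0.3) → IN Λ
#2 (-5,-10): internal coord -5 + (-10)·λ' = +1.1803; +1.1803 ∉ [-0.7, 0.3) → out
#3 (11,2): internal coord 11 + (2)·λ' = +9.7639; +9.7639 ∉ [-0.7, 0.3) → out
#4 (11,3): internal coord 11 + (3)·λ' = +9.1459; +9.1459 ∉ [-0.7, 0.3) → out

1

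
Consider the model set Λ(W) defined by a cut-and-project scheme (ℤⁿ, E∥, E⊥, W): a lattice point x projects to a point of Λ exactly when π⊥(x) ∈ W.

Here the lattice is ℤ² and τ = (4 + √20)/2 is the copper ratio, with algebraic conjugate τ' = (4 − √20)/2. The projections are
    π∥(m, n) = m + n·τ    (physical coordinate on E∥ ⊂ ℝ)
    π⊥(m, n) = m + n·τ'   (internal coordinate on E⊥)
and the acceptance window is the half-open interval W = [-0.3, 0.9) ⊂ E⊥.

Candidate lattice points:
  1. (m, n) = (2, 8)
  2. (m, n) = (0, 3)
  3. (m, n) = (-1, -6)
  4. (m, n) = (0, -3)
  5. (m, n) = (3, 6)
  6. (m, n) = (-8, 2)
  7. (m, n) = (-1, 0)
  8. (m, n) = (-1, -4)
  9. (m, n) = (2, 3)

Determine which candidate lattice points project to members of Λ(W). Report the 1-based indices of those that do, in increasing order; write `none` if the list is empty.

1, 3, 4, 8

Compute τ' = (4−√20)/2 = -0.23607, so π⊥(m,n) = m -0.23607·n.
#1 (2,8): internal coord 2 + (8)·τ' = +0.11146; +0.11146 ∈ [-0.3, 0.9) → IN Λ
#2 (0,3): internal coord 0 + (3)·τ' = -0.70820; -0.70820 ∉ [-0.3, 0.9) → out
#3 (-1,-6): internal coord -1 + (-6)·τ' = +0.41641; +0.41641 ∈ [-0.3, 0.9) → IN Λ
#4 (0,-3): internal coord 0 + (-3)·τ' = +0.70820; +0.70820 ∈ [-0.3, 0.9) → IN Λ
#5 (3,6): internal coord 3 + (6)·τ' = +1.58359; +1.58359 ∉ [-0.3, 0.9) → out
#6 (-8,2): internal coord -8 + (2)·τ' = -8.47214; -8.47214 ∉ [-0.3, 0.9) → out
#7 (-1,0): internal coord -1 + (0)·τ' = -1.00000; -1.00000 ∉ [-0.3, 0.9) → out
#8 (-1,-4): internal coord -1 + (-4)·τ' = -0.05573; -0.05573 ∈ [-0.3, 0.9) → IN Λ
#9 (2,3): internal coord 2 + (3)·τ' = +1.29180; +1.29180 ∉ [-0.3, 0.9) → out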